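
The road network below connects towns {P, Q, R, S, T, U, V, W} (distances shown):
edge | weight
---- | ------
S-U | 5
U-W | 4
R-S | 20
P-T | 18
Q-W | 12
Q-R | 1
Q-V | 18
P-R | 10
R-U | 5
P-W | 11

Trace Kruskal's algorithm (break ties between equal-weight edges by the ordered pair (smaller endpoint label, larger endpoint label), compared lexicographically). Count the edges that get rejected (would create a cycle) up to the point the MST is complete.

2

Kruskal: consider edges lightest-first.
Q-R (1): add — endpoints in different components.
U-W (4): add — endpoints in different components.
R-U (5): add — endpoints in different components.
S-U (5): add — endpoints in different components.
P-R (10): add — endpoints in different components.
P-W (11): skip — W and P already connected.
Q-W (12): skip — Q and W already connected.
P-T (18): add — endpoints in different components.
Q-V (18): add — endpoints in different components.
Edges rejected before the tree was complete: 2.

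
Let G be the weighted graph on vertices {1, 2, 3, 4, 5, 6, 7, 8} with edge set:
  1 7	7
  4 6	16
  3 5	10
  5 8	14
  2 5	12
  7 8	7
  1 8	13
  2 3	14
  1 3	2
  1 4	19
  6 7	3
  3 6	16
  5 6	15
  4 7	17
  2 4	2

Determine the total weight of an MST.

43

Kruskal: consider edges lightest-first.
1 3 (2): add — endpoints in different components.
2 4 (2): add — endpoints in different components.
6 7 (3): add — endpoints in different components.
1 7 (7): add — endpoints in different components.
7 8 (7): add — endpoints in different components.
3 5 (10): add — endpoints in different components.
2 5 (12): add — endpoints in different components.
MST edges: 1 3, 2 4, 6 7, 1 7, 7 8, 3 5, 2 5; total weight 2+2+3+7+7+10+12 = 43.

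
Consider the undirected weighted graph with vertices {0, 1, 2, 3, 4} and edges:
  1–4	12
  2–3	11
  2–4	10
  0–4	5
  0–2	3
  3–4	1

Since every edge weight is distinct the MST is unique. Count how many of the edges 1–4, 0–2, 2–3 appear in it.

Kruskal's algorithm — process edges by increasing weight (ties by edge label):
3–4 (1): add. Components now {0} {1} {2} {3,4}
0–2 (3): add. Components now {0,2} {1} {3,4}
0–4 (5): add. Components now {0,2,3,4} {1}
2–4 (10): skip — 2 and 4 already connected.
2–3 (11): skip — 2 and 3 already connected.
1–4 (12): add. Components now {0,1,2,3,4}
MST edge set: {3–4, 0–2, 0–4, 1–4}.
Of the listed edges, {1–4, 0–2} are in the MST → 2.

2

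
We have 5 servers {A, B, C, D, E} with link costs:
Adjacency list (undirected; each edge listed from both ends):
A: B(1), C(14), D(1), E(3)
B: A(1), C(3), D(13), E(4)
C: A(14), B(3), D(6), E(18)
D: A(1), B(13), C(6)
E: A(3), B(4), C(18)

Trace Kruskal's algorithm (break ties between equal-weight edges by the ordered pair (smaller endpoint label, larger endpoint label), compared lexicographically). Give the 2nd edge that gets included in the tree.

A-D

Kruskal's algorithm — process edges by increasing weight (ties by edge label):
A-B (1): add — endpoints in different components.
A-D (1): add — endpoints in different components.
A-E (3): add — endpoints in different components.
B-C (3): add — endpoints in different components.
The 2nd edge added is A-D.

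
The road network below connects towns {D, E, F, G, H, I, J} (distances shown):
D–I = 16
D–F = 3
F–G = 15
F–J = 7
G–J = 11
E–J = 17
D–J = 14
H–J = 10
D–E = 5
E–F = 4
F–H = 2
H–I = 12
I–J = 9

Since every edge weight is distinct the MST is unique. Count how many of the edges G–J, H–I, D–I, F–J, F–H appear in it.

Kruskal: consider edges lightest-first.
F–H (2): add — endpoints in different components.
D–F (3): add — endpoints in different components.
E–F (4): add — endpoints in different components.
D–E (5): skip — D and E already connected.
F–J (7): add — endpoints in different components.
I–J (9): add — endpoints in different components.
H–J (10): skip — H and J already connected.
G–J (11): add — endpoints in different components.
MST edge set: {F–H, D–F, E–F, F–J, I–J, G–J}.
Of the listed edges, {G–J, F–J, F–H} are in the MST → 3.

3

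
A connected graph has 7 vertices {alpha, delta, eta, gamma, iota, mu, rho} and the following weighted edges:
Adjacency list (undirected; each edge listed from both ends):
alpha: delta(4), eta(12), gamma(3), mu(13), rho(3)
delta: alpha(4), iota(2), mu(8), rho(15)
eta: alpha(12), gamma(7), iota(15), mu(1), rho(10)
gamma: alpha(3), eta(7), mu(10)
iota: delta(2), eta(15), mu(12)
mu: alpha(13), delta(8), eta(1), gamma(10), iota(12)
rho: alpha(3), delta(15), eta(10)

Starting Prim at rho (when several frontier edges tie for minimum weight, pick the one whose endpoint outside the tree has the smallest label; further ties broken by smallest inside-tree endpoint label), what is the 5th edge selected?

Prim, starting at rho.
Step 1: cheapest edge leaving the tree is alpha—rho (3); add alpha.
Step 2: cheapest edge leaving the tree is alpha—gamma (3); add gamma.
Step 3: cheapest edge leaving the tree is alpha—delta (4); add delta.
Step 4: cheapest edge leaving the tree is delta—iota (2); add iota.
Step 5: cheapest edge leaving the tree is eta—gamma (7); add eta.
Step 6: cheapest edge leaving the tree is eta—mu (1); add mu.
The 5th edge added is eta—gamma.

eta-gamma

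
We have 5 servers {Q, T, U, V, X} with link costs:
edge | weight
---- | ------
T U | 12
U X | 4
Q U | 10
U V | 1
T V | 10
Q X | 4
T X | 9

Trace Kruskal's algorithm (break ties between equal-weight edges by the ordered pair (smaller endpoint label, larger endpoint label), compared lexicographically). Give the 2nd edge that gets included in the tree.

Q-X

Kruskal: consider edges lightest-first.
U V (1): add. Components now {X} {U,V} {T} {Q}
Q X (4): add. Components now {Q,X} {U,V} {T}
U X (4): add. Components now {Q,U,V,X} {T}
T X (9): add. Components now {Q,T,U,V,X}
The 2nd edge added is Q X.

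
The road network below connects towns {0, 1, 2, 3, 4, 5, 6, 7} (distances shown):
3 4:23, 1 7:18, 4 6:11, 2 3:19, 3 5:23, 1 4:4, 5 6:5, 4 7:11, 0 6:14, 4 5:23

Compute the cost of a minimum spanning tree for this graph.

87

Prim, starting at 7.
Step 1: frontier [4 7 11, 1 7 18] → take 4 7 (11); add 4.
Step 2: frontier [1 4 4, 4 6 11, 3 4 23, 4 5 23, 1 7 18] → take 1 4 (4); add 1.
Step 3: frontier [4 6 11, 3 4 23, 4 5 23] → take 4 6 (11); add 6.
Step 4: frontier [3 4 23, 4 5 23, 5 6 5, 0 6 14] → take 5 6 (5); add 5.
Step 5: frontier [3 4 23, 3 5 23, 0 6 14] → take 0 6 (14); add 0.
Step 6: frontier [3 4 23, 3 5 23] → take 3 4 (23); add 3.
Step 7: frontier [2 3 19] → take 2 3 (19); add 2.
MST edges: 4 7, 1 4, 4 6, 5 6, 0 6, 3 4, 2 3; total weight 11+4+11+5+14+23+19 = 87.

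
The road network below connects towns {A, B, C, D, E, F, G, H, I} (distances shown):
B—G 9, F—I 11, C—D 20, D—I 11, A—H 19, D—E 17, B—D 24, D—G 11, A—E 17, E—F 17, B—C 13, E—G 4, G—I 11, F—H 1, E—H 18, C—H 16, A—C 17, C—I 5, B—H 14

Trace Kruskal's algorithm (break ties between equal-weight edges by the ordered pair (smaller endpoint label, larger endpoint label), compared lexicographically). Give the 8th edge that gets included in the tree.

A-C

Kruskal's algorithm — process edges by increasing weight (ties by edge label):
F—H (1): add — endpoints in different components.
E—G (4): add — endpoints in different components.
C—I (5): add — endpoints in different components.
B—G (9): add — endpoints in different components.
D—G (11): add — endpoints in different components.
D—I (11): add — endpoints in different components.
F—I (11): add — endpoints in different components.
G—I (11): skip — G and I already connected.
B—C (13): skip — B and C already connected.
B—H (14): skip — B and H already connected.
C—H (16): skip — C and H already connected.
A—C (17): add — endpoints in different components.
The 8th edge added is A—C.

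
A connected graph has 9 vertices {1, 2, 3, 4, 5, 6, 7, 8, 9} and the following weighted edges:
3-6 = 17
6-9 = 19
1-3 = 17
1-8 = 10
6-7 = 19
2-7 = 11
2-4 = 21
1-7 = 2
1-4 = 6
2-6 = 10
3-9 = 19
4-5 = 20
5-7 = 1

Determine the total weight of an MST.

76

Prim, starting at 3.
Step 1: cheapest edge leaving the tree is 1-3 (17); add 1.
Step 2: cheapest edge leaving the tree is 1-7 (2); add 7.
Step 3: cheapest edge leaving the tree is 5-7 (1); add 5.
Step 4: cheapest edge leaving the tree is 1-4 (6); add 4.
Step 5: cheapest edge leaving the tree is 1-8 (10); add 8.
Step 6: cheapest edge leaving the tree is 2-7 (11); add 2.
Step 7: cheapest edge leaving the tree is 2-6 (10); add 6.
Step 8: cheapest edge leaving the tree is 3-9 (19); add 9.
MST edges: 1-3, 1-7, 5-7, 1-4, 1-8, 2-7, 2-6, 3-9; total weight 17+2+1+6+10+11+10+19 = 76.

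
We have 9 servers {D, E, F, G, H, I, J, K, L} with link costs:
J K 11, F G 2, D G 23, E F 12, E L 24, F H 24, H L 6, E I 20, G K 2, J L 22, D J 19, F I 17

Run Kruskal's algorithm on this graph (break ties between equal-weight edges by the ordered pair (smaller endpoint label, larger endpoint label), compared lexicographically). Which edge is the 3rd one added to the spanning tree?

Kruskal: consider edges lightest-first.
F G (2): add — endpoints in different components.
G K (2): add — endpoints in different components.
H L (6): add — endpoints in different components.
J K (11): add — endpoints in different components.
E F (12): add — endpoints in different components.
F I (17): add — endpoints in different components.
D J (19): add — endpoints in different components.
E I (20): skip — E and I already connected.
J L (22): add — endpoints in different components.
The 3rd edge added is H L.

H-L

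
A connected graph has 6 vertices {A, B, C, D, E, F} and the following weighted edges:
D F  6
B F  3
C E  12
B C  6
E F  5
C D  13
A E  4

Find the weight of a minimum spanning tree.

24

Prim's algorithm from D:
Step 1: frontier [D F 6, C D 13] → take D F (6); add F.
Step 2: frontier [C D 13, B F 3, E F 5] → take B F (3); add B.
Step 3: frontier [B C 6, C D 13, E F 5] → take E F (5); add E.
Step 4: frontier [B C 6, C D 13, A E 4, C E 12] → take A E (4); add A.
Step 5: frontier [B C 6, C D 13, C E 12] → take B C (6); add C.
MST edges: D F, B F, E F, A E, B C; total weight 6+3+5+4+6 = 24.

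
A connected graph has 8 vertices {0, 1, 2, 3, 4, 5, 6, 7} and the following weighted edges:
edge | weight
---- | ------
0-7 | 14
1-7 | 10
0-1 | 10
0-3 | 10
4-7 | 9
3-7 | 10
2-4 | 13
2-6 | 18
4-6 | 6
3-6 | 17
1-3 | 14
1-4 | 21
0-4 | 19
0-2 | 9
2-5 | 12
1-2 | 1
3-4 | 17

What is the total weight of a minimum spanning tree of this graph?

57

Sort edges by weight, then run Kruskal:
1-2 (1): add — endpoints in different components.
4-6 (6): add — endpoints in different components.
0-2 (9): add — endpoints in different components.
4-7 (9): add — endpoints in different components.
0-1 (10): skip — 0 and 1 already connected.
0-3 (10): add — endpoints in different components.
1-7 (10): add — endpoints in different components.
3-7 (10): skip — 3 and 7 already connected.
2-5 (12): add — endpoints in different components.
MST edges: 1-2, 4-6, 0-2, 4-7, 0-3, 1-7, 2-5; total weight 1+6+9+9+10+10+12 = 57.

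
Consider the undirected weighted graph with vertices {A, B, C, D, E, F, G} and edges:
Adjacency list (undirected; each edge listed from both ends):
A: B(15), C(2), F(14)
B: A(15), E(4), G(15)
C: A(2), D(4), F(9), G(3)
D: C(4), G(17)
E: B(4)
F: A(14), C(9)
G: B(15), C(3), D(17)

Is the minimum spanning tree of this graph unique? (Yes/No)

No

Kruskal: consider edges lightest-first.
A—C (2): add. Components now {A,C} {B} {D} {E} {F} {G}
C—G (3): add. Components now {A,C,G} {B} {D} {E} {F}
B—E (4): add. Components now {A,C,G} {B,E} {D} {F}
C—D (4): add. Components now {A,C,D,G} {B,E} {F}
C—F (9): add. Components now {A,C,D,F,G} {B,E}
A—F (14): skip — A and F already connected.
A—B (15): add. Components now {A,B,C,D,E,F,G}
Non-tree edge B—G has weight 15, equal to the heaviest edge on its tree cycle — swapping gives another MST of the same weight. Not unique.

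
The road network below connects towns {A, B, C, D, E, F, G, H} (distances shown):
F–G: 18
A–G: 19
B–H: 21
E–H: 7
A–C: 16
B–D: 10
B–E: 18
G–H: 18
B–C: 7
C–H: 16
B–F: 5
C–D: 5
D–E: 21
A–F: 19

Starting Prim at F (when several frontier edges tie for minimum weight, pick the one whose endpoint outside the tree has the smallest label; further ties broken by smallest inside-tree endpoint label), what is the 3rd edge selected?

Grow the tree from F using Prim:
Step 1: cheapest edge leaving the tree is B–F (5); add B.
Step 2: cheapest edge leaving the tree is B–C (7); add C.
Step 3: cheapest edge leaving the tree is C–D (5); add D.
Step 4: cheapest edge leaving the tree is A–C (16); add A.
Step 5: cheapest edge leaving the tree is C–H (16); add H.
Step 6: cheapest edge leaving the tree is E–H (7); add E.
Step 7: cheapest edge leaving the tree is F–G (18); add G.
The 3rd edge added is C–D.

C-D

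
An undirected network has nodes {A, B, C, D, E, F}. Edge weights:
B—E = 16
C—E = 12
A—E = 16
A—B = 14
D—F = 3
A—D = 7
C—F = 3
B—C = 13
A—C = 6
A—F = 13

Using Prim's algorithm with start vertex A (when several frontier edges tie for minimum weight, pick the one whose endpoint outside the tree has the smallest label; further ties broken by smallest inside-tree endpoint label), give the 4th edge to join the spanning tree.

Prim's algorithm from A:
Step 1: frontier [A—C 6, A—D 7, A—F 13, A—B 14, A—E 16] → take A—C (6); add C.
Step 2: frontier [A—D 7, A—F 13, A—B 14, A—E 16, C—F 3, C—E 12, B—C 13] → take C—F (3); add F.
Step 3: frontier [A—D 7, A—B 14, A—E 16, C—E 12, B—C 13, D—F 3] → take D—F (3); add D.
Step 4: frontier [A—B 14, A—E 16, C—E 12, B—C 13] → take C—E (12); add E.
Step 5: frontier [A—B 14, B—C 13, B—E 16] → take B—C (13); add B.
The 4th edge added is C—E.

C-E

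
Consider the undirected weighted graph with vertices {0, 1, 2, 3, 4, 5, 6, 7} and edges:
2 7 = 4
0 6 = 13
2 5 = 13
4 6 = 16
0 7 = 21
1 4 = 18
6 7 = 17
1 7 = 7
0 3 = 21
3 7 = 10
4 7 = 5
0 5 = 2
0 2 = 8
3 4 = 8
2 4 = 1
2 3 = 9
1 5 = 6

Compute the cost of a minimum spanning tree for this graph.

41

Sort edges by weight, then run Kruskal:
2 4 (1): add — endpoints in different components.
0 5 (2): add — endpoints in different components.
2 7 (4): add — endpoints in different components.
4 7 (5): skip — 4 and 7 already connected.
1 5 (6): add — endpoints in different components.
1 7 (7): add — endpoints in different components.
0 2 (8): skip — 0 and 2 already connected.
3 4 (8): add — endpoints in different components.
2 3 (9): skip — 2 and 3 already connected.
3 7 (10): skip — 3 and 7 already connected.
0 6 (13): add — endpoints in different components.
MST edges: 2 4, 0 5, 2 7, 1 5, 1 7, 3 4, 0 6; total weight 1+2+4+6+7+8+13 = 41.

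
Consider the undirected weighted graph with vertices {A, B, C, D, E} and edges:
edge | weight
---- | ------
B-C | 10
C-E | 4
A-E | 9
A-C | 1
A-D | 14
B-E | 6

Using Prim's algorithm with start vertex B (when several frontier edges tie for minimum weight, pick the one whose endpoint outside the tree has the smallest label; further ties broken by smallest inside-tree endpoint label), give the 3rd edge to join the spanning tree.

A-C

Grow the tree from B using Prim:
Step 1: frontier [B-E 6, B-C 10] → take B-E (6); add E.
Step 2: frontier [B-C 10, C-E 4, A-E 9] → take C-E (4); add C.
Step 3: frontier [A-C 1, A-E 9] → take A-C (1); add A.
Step 4: frontier [A-D 14] → take A-D (14); add D.
The 3rd edge added is A-C.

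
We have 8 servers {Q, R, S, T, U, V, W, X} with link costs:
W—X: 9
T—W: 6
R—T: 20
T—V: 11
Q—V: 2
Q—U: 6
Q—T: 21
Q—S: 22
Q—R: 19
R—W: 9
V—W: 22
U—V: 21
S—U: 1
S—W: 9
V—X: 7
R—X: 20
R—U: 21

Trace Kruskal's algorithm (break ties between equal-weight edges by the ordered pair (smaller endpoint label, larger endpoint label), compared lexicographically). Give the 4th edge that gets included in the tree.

T-W

Kruskal: consider edges lightest-first.
S—U (1): add — endpoints in different components.
Q—V (2): add — endpoints in different components.
Q—U (6): add — endpoints in different components.
T—W (6): add — endpoints in different components.
V—X (7): add — endpoints in different components.
R—W (9): add — endpoints in different components.
S—W (9): add — endpoints in different components.
The 4th edge added is T—W.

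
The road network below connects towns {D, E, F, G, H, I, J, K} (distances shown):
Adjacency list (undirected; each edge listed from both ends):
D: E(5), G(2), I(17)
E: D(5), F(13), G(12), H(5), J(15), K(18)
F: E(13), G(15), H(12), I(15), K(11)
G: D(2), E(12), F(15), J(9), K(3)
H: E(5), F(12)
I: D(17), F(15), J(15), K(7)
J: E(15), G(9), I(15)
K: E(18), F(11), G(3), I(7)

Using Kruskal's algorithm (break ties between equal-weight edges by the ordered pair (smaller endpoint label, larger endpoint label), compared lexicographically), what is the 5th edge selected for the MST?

I-K

Sort edges by weight, then run Kruskal:
D G (2): add — endpoints in different components.
G K (3): add — endpoints in different components.
D E (5): add — endpoints in different components.
E H (5): add — endpoints in different components.
I K (7): add — endpoints in different components.
G J (9): add — endpoints in different components.
F K (11): add — endpoints in different components.
The 5th edge added is I K.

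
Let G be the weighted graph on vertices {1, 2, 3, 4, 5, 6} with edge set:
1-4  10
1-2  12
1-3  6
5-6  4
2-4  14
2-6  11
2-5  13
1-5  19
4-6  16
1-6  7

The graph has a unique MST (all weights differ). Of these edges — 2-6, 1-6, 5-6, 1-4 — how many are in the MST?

Sort edges by weight, then run Kruskal:
5-6 (4): add. Components now {1} {2} {3} {4} {5,6}
1-3 (6): add. Components now {1,3} {2} {4} {5,6}
1-6 (7): add. Components now {1,3,5,6} {2} {4}
1-4 (10): add. Components now {1,3,4,5,6} {2}
2-6 (11): add. Components now {1,2,3,4,5,6}
MST edge set: {5-6, 1-3, 1-6, 1-4, 2-6}.
Of the listed edges, {2-6, 1-6, 5-6, 1-4} are in the MST → 4.

4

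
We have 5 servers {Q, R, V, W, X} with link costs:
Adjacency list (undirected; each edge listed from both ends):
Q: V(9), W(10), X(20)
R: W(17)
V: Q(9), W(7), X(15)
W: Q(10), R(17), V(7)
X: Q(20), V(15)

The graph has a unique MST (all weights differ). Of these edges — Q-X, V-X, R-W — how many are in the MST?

2

Kruskal: consider edges lightest-first.
V-W (7): add — endpoints in different components.
Q-V (9): add — endpoints in different components.
Q-W (10): skip — W and Q already connected.
V-X (15): add — endpoints in different components.
R-W (17): add — endpoints in different components.
MST edge set: {V-W, Q-V, V-X, R-W}.
Of the listed edges, {V-X, R-W} are in the MST → 2.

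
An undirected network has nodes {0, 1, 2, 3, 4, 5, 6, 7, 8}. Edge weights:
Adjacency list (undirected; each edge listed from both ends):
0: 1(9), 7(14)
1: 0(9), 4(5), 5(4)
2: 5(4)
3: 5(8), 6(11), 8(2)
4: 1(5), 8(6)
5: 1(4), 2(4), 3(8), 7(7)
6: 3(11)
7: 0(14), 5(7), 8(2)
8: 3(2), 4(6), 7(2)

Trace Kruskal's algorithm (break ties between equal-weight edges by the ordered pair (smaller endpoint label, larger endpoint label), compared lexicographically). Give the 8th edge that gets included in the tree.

Sort edges by weight, then run Kruskal:
3 8 (2): add — endpoints in different components.
7 8 (2): add — endpoints in different components.
1 5 (4): add — endpoints in different components.
2 5 (4): add — endpoints in different components.
1 4 (5): add — endpoints in different components.
4 8 (6): add — endpoints in different components.
5 7 (7): skip — 5 and 7 already connected.
3 5 (8): skip — 3 and 5 already connected.
0 1 (9): add — endpoints in different components.
3 6 (11): add — endpoints in different components.
The 8th edge added is 3 6.

3-6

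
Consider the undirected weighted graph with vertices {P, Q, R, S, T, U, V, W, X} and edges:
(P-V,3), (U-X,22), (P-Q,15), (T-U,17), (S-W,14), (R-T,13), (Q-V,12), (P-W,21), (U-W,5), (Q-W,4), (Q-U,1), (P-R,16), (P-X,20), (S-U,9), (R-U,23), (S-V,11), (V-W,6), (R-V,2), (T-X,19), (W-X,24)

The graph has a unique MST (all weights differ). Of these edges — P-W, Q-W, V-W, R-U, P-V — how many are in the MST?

3

Kruskal's algorithm — process edges by increasing weight (ties by edge label):
Q-U (1): add — endpoints in different components.
R-V (2): add — endpoints in different components.
P-V (3): add — endpoints in different components.
Q-W (4): add — endpoints in different components.
U-W (5): skip — W and U already connected.
V-W (6): add — endpoints in different components.
S-U (9): add — endpoints in different components.
S-V (11): skip — S and V already connected.
Q-V (12): skip — V and Q already connected.
R-T (13): add — endpoints in different components.
S-W (14): skip — S and W already connected.
P-Q (15): skip — P and Q already connected.
P-R (16): skip — R and P already connected.
T-U (17): skip — T and U already connected.
T-X (19): add — endpoints in different components.
MST edge set: {Q-U, R-V, P-V, Q-W, V-W, S-U, R-T, T-X}.
Of the listed edges, {Q-W, V-W, P-V} are in the MST → 3.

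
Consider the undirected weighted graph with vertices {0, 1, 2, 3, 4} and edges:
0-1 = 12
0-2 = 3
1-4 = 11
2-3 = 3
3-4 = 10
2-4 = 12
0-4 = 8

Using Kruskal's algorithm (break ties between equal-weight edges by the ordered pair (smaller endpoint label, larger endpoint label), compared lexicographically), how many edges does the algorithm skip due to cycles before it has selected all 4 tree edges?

Kruskal: consider edges lightest-first.
0-2 (3): add — endpoints in different components.
2-3 (3): add — endpoints in different components.
0-4 (8): add — endpoints in different components.
3-4 (10): skip — 3 and 4 already connected.
1-4 (11): add — endpoints in different components.
Edges rejected before the tree was complete: 1.

1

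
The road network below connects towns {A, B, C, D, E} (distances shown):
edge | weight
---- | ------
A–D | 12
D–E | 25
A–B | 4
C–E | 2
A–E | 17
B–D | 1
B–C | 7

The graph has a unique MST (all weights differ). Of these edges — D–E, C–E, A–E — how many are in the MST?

Kruskal: consider edges lightest-first.
B–D (1): add. Components now {A} {B,D} {C} {E}
C–E (2): add. Components now {A} {B,D} {C,E}
A–B (4): add. Components now {A,B,D} {C,E}
B–C (7): add. Components now {A,B,C,D,E}
MST edge set: {B–D, C–E, A–B, B–C}.
Of the listed edges, {C–E} are in the MST → 1.

1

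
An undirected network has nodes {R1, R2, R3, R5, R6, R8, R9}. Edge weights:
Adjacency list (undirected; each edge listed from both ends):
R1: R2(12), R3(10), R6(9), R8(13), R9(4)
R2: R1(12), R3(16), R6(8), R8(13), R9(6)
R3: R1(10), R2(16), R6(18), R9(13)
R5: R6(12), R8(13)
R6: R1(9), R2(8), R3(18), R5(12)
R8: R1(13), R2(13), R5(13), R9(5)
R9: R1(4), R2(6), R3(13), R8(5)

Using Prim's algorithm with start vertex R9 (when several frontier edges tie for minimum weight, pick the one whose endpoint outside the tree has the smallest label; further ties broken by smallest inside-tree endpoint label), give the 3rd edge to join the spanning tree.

Grow the tree from R9 using Prim:
Step 1: cheapest edge leaving the tree is R1 R9 (4); add R1.
Step 2: cheapest edge leaving the tree is R8 R9 (5); add R8.
Step 3: cheapest edge leaving the tree is R2 R9 (6); add R2.
Step 4: cheapest edge leaving the tree is R2 R6 (8); add R6.
Step 5: cheapest edge leaving the tree is R1 R3 (10); add R3.
Step 6: cheapest edge leaving the tree is R5 R6 (12); add R5.
The 3rd edge added is R2 R9.

R2-R9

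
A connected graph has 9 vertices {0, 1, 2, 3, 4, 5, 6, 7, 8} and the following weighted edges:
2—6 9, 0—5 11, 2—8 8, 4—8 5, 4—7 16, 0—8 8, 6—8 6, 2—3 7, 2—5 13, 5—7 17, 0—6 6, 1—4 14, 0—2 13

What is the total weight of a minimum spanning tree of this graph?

Kruskal: consider edges lightest-first.
4—8 (5): add — endpoints in different components.
0—6 (6): add — endpoints in different components.
6—8 (6): add — endpoints in different components.
2—3 (7): add — endpoints in different components.
0—8 (8): skip — 0 and 8 already connected.
2—8 (8): add — endpoints in different components.
2—6 (9): skip — 2 and 6 already connected.
0—5 (11): add — endpoints in different components.
0—2 (13): skip — 0 and 2 already connected.
2—5 (13): skip — 2 and 5 already connected.
1—4 (14): add — endpoints in different components.
4—7 (16): add — endpoints in different components.
MST edges: 4—8, 0—6, 6—8, 2—3, 2—8, 0—5, 1—4, 4—7; total weight 5+6+6+7+8+11+14+16 = 73.

73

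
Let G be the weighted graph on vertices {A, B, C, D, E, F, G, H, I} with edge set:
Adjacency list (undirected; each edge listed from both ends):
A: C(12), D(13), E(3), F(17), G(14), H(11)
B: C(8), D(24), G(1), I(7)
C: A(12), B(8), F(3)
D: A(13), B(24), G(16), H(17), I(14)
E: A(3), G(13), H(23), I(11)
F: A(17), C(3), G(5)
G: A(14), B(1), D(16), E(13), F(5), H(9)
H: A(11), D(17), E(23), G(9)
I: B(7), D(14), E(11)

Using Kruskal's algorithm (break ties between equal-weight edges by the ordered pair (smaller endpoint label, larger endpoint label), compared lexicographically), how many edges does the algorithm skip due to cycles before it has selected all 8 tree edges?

3

Sort edges by weight, then run Kruskal:
B—G (1): add — endpoints in different components.
A—E (3): add — endpoints in different components.
C—F (3): add — endpoints in different components.
F—G (5): add — endpoints in different components.
B—I (7): add — endpoints in different components.
B—C (8): skip — B and C already connected.
G—H (9): add — endpoints in different components.
A—H (11): add — endpoints in different components.
E—I (11): skip — E and I already connected.
A—C (12): skip — A and C already connected.
A—D (13): add — endpoints in different components.
Edges rejected before the tree was complete: 3.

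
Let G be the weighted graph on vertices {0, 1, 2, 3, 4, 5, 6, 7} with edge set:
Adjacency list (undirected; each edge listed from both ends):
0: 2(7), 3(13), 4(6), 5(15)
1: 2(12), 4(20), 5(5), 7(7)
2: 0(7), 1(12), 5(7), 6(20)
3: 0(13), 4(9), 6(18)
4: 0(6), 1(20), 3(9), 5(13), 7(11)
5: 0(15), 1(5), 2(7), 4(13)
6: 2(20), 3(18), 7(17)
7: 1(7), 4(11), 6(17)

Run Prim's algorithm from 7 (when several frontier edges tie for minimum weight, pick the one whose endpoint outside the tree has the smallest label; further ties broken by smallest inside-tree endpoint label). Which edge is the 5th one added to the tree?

Prim, starting at 7.
Step 1: cheapest edge leaving the tree is 1 7 (7); add 1.
Step 2: cheapest edge leaving the tree is 1 5 (5); add 5.
Step 3: cheapest edge leaving the tree is 2 5 (7); add 2.
Step 4: cheapest edge leaving the tree is 0 2 (7); add 0.
Step 5: cheapest edge leaving the tree is 0 4 (6); add 4.
Step 6: cheapest edge leaving the tree is 3 4 (9); add 3.
Step 7: cheapest edge leaving the tree is 6 7 (17); add 6.
The 5th edge added is 0 4.

0-4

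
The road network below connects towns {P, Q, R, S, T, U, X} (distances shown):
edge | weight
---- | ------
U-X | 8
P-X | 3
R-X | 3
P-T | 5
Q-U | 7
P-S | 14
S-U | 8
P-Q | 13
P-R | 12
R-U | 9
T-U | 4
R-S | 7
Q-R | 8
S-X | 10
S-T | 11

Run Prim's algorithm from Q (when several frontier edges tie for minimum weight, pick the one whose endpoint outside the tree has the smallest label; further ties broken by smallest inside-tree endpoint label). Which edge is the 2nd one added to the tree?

Prim, starting at Q.
Step 1: cheapest edge leaving the tree is Q-U (7); add U.
Step 2: cheapest edge leaving the tree is T-U (4); add T.
Step 3: cheapest edge leaving the tree is P-T (5); add P.
Step 4: cheapest edge leaving the tree is P-X (3); add X.
Step 5: cheapest edge leaving the tree is R-X (3); add R.
Step 6: cheapest edge leaving the tree is R-S (7); add S.
The 2nd edge added is T-U.

T-U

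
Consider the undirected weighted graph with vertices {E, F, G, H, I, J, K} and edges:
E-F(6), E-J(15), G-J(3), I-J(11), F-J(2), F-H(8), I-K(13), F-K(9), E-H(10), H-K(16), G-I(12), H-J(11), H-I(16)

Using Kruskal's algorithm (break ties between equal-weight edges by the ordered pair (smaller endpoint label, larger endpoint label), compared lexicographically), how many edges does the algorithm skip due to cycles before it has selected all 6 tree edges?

2

Kruskal's algorithm — process edges by increasing weight (ties by edge label):
F-J (2): add. Components now {E} {F,J} {G} {H} {I} {K}
G-J (3): add. Components now {E} {F,G,J} {H} {I} {K}
E-F (6): add. Components now {E,F,G,J} {H} {I} {K}
F-H (8): add. Components now {E,F,G,H,J} {I} {K}
F-K (9): add. Components now {E,F,G,H,J,K} {I}
E-H (10): skip — E and H already connected.
H-J (11): skip — H and J already connected.
I-J (11): add. Components now {E,F,G,H,I,J,K}
Edges rejected before the tree was complete: 2.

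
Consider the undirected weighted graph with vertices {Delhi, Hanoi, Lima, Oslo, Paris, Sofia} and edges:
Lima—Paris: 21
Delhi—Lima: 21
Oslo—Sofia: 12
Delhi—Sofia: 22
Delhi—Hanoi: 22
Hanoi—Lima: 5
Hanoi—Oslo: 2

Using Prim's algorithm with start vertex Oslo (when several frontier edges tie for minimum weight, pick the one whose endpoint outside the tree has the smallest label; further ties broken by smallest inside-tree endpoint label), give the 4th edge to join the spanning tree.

Delhi-Lima

Prim, starting at Oslo.
Step 1: cheapest edge leaving the tree is Hanoi—Oslo (2); add Hanoi.
Step 2: cheapest edge leaving the tree is Hanoi—Lima (5); add Lima.
Step 3: cheapest edge leaving the tree is Oslo—Sofia (12); add Sofia.
Step 4: cheapest edge leaving the tree is Delhi—Lima (21); add Delhi.
Step 5: cheapest edge leaving the tree is Lima—Paris (21); add Paris.
The 4th edge added is Delhi—Lima.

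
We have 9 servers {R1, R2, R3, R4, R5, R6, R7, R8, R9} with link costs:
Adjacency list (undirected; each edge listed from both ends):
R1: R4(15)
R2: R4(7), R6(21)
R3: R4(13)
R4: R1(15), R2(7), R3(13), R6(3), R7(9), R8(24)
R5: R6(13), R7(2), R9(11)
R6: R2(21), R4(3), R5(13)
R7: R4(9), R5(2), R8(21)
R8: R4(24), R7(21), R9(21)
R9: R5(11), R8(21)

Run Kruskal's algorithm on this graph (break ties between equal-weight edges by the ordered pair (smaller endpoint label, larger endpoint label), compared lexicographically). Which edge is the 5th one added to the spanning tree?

R5-R9

Kruskal's algorithm — process edges by increasing weight (ties by edge label):
R5—R7 (2): add — endpoints in different components.
R4—R6 (3): add — endpoints in different components.
R2—R4 (7): add — endpoints in different components.
R4—R7 (9): add — endpoints in different components.
R5—R9 (11): add — endpoints in different components.
R3—R4 (13): add — endpoints in different components.
R5—R6 (13): skip — R6 and R5 already connected.
R1—R4 (15): add — endpoints in different components.
R2—R6 (21): skip — R6 and R2 already connected.
R7—R8 (21): add — endpoints in different components.
The 5th edge added is R5—R9.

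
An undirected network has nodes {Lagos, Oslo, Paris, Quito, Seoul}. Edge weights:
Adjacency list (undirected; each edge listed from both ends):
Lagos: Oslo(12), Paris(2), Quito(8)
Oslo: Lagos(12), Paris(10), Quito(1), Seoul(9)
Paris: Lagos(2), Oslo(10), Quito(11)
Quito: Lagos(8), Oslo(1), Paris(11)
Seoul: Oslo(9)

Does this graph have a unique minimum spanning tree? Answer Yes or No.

Yes

Sort edges by weight, then run Kruskal:
Oslo–Quito (1): add — endpoints in different components.
Lagos–Paris (2): add — endpoints in different components.
Lagos–Quito (8): add — endpoints in different components.
Oslo–Seoul (9): add — endpoints in different components.
Every non-tree edge has weight strictly greater than the heaviest edge on the tree path between its endpoints, so the MST is unique.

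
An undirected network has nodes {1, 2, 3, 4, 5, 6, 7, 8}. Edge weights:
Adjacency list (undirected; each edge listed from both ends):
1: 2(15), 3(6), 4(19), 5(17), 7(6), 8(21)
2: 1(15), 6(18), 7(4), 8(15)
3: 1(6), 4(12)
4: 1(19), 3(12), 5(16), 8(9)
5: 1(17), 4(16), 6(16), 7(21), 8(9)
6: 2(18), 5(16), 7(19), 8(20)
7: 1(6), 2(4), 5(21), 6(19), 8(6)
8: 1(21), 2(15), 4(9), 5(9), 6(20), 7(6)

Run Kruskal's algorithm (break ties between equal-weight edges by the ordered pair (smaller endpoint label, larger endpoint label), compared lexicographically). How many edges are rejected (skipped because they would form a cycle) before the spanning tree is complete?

4

Kruskal's algorithm — process edges by increasing weight (ties by edge label):
2–7 (4): add — endpoints in different components.
1–3 (6): add — endpoints in different components.
1–7 (6): add — endpoints in different components.
7–8 (6): add — endpoints in different components.
4–8 (9): add — endpoints in different components.
5–8 (9): add — endpoints in different components.
3–4 (12): skip — 3 and 4 already connected.
1–2 (15): skip — 1 and 2 already connected.
2–8 (15): skip — 2 and 8 already connected.
4–5 (16): skip — 4 and 5 already connected.
5–6 (16): add — endpoints in different components.
Edges rejected before the tree was complete: 4.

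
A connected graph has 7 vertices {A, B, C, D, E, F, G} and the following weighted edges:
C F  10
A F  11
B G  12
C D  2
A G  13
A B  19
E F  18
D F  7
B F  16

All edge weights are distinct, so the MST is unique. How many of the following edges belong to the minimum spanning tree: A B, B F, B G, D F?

Sort edges by weight, then run Kruskal:
C D (2): add — endpoints in different components.
D F (7): add — endpoints in different components.
C F (10): skip — C and F already connected.
A F (11): add — endpoints in different components.
B G (12): add — endpoints in different components.
A G (13): add — endpoints in different components.
B F (16): skip — B and F already connected.
E F (18): add — endpoints in different components.
MST edge set: {C D, D F, A F, B G, A G, E F}.
Of the listed edges, {B G, D F} are in the MST → 2.

2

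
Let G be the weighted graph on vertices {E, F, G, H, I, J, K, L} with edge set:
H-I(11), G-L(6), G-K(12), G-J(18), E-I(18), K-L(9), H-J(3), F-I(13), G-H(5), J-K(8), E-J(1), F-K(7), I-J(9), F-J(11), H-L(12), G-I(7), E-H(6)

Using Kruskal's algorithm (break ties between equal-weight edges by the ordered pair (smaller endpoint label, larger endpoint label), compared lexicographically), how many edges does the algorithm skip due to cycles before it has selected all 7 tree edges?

Sort edges by weight, then run Kruskal:
E-J (1): add — endpoints in different components.
H-J (3): add — endpoints in different components.
G-H (5): add — endpoints in different components.
E-H (6): skip — E and H already connected.
G-L (6): add — endpoints in different components.
F-K (7): add — endpoints in different components.
G-I (7): add — endpoints in different components.
J-K (8): add — endpoints in different components.
Edges rejected before the tree was complete: 1.

1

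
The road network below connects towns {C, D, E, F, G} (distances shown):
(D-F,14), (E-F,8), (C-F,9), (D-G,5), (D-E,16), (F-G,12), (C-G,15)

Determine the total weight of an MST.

Prim's algorithm from C:
Step 1: cheapest edge leaving the tree is C-F (9); add F.
Step 2: cheapest edge leaving the tree is E-F (8); add E.
Step 3: cheapest edge leaving the tree is F-G (12); add G.
Step 4: cheapest edge leaving the tree is D-G (5); add D.
MST edges: C-F, E-F, F-G, D-G; total weight 9+8+12+5 = 34.

34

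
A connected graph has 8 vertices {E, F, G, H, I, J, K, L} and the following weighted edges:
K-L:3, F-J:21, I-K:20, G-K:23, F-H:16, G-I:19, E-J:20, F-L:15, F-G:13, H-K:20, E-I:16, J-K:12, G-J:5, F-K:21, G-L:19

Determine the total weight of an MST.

Grow the tree from F using Prim:
Step 1: cheapest edge leaving the tree is F-G (13); add G.
Step 2: cheapest edge leaving the tree is G-J (5); add J.
Step 3: cheapest edge leaving the tree is J-K (12); add K.
Step 4: cheapest edge leaving the tree is K-L (3); add L.
Step 5: cheapest edge leaving the tree is F-H (16); add H.
Step 6: cheapest edge leaving the tree is G-I (19); add I.
Step 7: cheapest edge leaving the tree is E-I (16); add E.
MST edges: F-G, G-J, J-K, K-L, F-H, G-I, E-I; total weight 13+5+12+3+16+19+16 = 84.

84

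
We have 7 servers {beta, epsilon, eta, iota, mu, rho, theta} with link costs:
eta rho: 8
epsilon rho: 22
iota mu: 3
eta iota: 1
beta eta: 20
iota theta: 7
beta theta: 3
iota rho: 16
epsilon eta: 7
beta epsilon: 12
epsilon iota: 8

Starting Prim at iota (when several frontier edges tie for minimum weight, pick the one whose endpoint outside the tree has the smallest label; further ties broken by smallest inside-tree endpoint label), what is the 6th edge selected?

Prim's algorithm from iota:
Step 1: cheapest edge leaving the tree is eta iota (1); add eta.
Step 2: cheapest edge leaving the tree is iota mu (3); add mu.
Step 3: cheapest edge leaving the tree is epsilon eta (7); add epsilon.
Step 4: cheapest edge leaving the tree is iota theta (7); add theta.
Step 5: cheapest edge leaving the tree is beta theta (3); add beta.
Step 6: cheapest edge leaving the tree is eta rho (8); add rho.
The 6th edge added is eta rho.

eta-rho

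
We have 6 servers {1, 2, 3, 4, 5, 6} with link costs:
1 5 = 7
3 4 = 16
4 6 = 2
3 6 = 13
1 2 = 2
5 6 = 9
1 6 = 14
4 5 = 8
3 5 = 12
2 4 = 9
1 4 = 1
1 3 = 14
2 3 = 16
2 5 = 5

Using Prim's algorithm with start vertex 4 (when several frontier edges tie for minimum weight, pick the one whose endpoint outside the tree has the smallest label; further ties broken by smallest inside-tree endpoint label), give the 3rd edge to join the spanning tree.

Grow the tree from 4 using Prim:
Step 1: cheapest edge leaving the tree is 1 4 (1); add 1.
Step 2: cheapest edge leaving the tree is 1 2 (2); add 2.
Step 3: cheapest edge leaving the tree is 4 6 (2); add 6.
Step 4: cheapest edge leaving the tree is 2 5 (5); add 5.
Step 5: cheapest edge leaving the tree is 3 5 (12); add 3.
The 3rd edge added is 4 6.

4-6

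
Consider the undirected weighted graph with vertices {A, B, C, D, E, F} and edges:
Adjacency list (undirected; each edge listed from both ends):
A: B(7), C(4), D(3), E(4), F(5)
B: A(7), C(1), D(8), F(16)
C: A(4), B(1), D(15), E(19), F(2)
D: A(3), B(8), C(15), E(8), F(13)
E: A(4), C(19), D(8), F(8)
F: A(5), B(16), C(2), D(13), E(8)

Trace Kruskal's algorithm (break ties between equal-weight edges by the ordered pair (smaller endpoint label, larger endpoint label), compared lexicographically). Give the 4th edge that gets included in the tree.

Kruskal: consider edges lightest-first.
B—C (1): add — endpoints in different components.
C—F (2): add — endpoints in different components.
A—D (3): add — endpoints in different components.
A—C (4): add — endpoints in different components.
A—E (4): add — endpoints in different components.
The 4th edge added is A—C.

A-C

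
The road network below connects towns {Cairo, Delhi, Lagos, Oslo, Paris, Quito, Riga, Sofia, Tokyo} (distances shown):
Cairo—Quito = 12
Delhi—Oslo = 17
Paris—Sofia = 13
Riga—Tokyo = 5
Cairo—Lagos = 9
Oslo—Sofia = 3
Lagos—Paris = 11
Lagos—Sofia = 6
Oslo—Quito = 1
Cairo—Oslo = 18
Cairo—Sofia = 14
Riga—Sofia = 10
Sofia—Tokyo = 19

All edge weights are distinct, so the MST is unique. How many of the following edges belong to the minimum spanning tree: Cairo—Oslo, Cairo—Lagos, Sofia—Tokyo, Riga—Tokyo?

2

Sort edges by weight, then run Kruskal:
Oslo—Quito (1): add — endpoints in different components.
Oslo—Sofia (3): add — endpoints in different components.
Riga—Tokyo (5): add — endpoints in different components.
Lagos—Sofia (6): add — endpoints in different components.
Cairo—Lagos (9): add — endpoints in different components.
Riga—Sofia (10): add — endpoints in different components.
Lagos—Paris (11): add — endpoints in different components.
Cairo—Quito (12): skip — Cairo and Quito already connected.
Paris—Sofia (13): skip — Paris and Sofia already connected.
Cairo—Sofia (14): skip — Cairo and Sofia already connected.
Delhi—Oslo (17): add — endpoints in different components.
MST edge set: {Oslo—Quito, Oslo—Sofia, Riga—Tokyo, Lagos—Sofia, Cairo—Lagos, Riga—Sofia, Lagos—Paris, Delhi—Oslo}.
Of the listed edges, {Cairo—Lagos, Riga—Tokyo} are in the MST → 2.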